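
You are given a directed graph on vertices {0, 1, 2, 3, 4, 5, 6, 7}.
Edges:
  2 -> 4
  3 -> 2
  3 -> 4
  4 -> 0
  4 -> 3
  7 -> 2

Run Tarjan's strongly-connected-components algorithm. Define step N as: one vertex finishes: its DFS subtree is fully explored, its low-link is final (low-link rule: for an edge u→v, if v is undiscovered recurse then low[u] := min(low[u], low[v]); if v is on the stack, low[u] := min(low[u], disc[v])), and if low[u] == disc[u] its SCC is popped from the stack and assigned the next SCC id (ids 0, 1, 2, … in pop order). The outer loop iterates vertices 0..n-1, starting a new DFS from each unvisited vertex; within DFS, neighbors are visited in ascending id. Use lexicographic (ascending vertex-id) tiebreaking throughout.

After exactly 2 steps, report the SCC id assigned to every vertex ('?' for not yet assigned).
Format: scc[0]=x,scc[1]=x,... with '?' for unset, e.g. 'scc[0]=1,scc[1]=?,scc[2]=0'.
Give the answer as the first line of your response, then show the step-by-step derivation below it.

scc[0]=0,scc[1]=1,scc[2]=?,scc[3]=?,scc[4]=?,scc[5]=?,scc[6]=?,scc[7]=?

step 1: low=(low[0]=0,low[1]=?,low[2]=?,low[3]=?,low[4]=?,low[5]=?,low[6]=?,low[7]=?); scc=(scc[0]=0,scc[1]=?,scc[2]=?,scc[3]=?,scc[4]=?,scc[5]=?,scc[6]=?,scc[7]=?)
step 2: low=(low[0]=0,low[1]=1,low[2]=?,low[3]=?,low[4]=?,low[5]=?,low[6]=?,low[7]=?); scc=(scc[0]=0,scc[1]=1,scc[2]=?,scc[3]=?,scc[4]=?,scc[5]=?,scc[6]=?,scc[7]=?)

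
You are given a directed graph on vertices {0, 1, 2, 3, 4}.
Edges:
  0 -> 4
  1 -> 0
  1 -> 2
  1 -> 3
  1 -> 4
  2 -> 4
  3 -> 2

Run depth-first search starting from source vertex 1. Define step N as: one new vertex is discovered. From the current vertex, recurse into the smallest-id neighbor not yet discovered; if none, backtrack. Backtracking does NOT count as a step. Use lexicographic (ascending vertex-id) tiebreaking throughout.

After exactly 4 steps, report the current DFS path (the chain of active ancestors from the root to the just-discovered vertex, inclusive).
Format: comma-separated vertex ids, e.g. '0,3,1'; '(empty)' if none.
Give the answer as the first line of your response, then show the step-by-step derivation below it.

1,2

step 1: discover 1; path=1; order=1
step 2: discover 0; path=1>0; order=1,0
step 3: discover 4; path=1>0>4; order=1,0,4
step 4: discover 2; path=1>2; order=1,0,4,2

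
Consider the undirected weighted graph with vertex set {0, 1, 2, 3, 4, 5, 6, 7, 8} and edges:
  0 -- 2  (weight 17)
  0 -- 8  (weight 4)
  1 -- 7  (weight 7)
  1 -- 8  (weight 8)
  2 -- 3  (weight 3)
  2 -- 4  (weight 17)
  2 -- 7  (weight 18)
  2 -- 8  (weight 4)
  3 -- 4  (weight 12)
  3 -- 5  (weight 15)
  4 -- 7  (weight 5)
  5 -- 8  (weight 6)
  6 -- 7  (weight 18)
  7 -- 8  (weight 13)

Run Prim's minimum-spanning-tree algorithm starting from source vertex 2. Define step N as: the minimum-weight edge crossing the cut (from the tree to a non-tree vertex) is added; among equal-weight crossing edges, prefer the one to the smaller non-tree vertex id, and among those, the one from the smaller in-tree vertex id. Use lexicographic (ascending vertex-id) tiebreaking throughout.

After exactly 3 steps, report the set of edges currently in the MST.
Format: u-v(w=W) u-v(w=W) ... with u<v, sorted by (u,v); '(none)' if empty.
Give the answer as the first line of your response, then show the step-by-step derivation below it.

0-8(w=4) 2-3(w=3) 2-8(w=4)

step 1: add edge 2-3 (w=3); MST = {2-3(w=3)}
step 2: add edge 2-8 (w=4); MST = {2-3(w=3) 2-8(w=4)}
step 3: add edge 0-8 (w=4); MST = {0-8(w=4) 2-3(w=3) 2-8(w=4)}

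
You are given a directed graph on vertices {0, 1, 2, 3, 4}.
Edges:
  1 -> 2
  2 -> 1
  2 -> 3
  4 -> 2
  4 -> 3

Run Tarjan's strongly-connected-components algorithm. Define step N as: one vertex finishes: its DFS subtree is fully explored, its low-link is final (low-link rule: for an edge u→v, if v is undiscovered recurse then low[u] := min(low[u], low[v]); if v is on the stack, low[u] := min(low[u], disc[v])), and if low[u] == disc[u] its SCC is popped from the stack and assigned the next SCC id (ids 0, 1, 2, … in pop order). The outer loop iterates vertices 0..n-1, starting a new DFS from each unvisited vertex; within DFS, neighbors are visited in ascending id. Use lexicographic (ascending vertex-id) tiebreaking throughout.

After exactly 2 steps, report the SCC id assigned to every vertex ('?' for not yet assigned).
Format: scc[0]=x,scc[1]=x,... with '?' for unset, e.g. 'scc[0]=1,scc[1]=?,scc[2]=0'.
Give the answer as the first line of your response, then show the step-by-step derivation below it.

scc[0]=0,scc[1]=?,scc[2]=?,scc[3]=1,scc[4]=?

step 1: low=(low[0]=0,low[1]=?,low[2]=?,low[3]=?,low[4]=?); scc=(scc[0]=0,scc[1]=?,scc[2]=?,scc[3]=?,scc[4]=?)
step 2: low=(low[0]=0,low[1]=1,low[2]=1,low[3]=3,low[4]=?); scc=(scc[0]=0,scc[1]=?,scc[2]=?,scc[3]=1,scc[4]=?)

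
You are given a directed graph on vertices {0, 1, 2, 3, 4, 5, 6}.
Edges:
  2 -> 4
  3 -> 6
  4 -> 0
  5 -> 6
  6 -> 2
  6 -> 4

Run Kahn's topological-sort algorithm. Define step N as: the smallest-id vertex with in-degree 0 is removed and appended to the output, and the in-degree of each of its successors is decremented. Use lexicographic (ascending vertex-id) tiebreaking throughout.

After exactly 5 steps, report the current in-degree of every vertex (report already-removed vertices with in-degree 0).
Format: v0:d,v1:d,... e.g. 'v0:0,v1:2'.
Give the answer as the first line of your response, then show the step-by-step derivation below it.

v0:1,v1:0,v2:0,v3:0,v4:0,v5:0,v6:0

step 1: output 1; order=[1]; indeg=(1,0,1,0,2,0,2)
step 2: output 3; order=[1,3]; indeg=(1,0,1,0,2,0,1)
step 3: output 5; order=[1,3,5]; indeg=(1,0,1,0,2,0,0)
step 4: output 6; order=[1,3,5,6]; indeg=(1,0,0,0,1,0,0)
step 5: output 2; order=[1,3,5,6,2]; indeg=(1,0,0,0,0,0,0)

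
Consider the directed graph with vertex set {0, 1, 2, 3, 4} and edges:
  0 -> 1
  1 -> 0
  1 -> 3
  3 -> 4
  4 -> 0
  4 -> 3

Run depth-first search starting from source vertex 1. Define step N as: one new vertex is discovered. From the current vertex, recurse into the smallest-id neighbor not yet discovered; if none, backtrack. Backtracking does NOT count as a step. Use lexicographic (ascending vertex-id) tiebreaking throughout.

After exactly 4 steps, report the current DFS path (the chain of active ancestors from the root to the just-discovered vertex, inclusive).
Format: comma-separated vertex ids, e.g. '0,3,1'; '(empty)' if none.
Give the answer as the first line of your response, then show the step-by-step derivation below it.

1,3,4

step 1: discover 1; path=1; order=1
step 2: discover 0; path=1>0; order=1,0
step 3: discover 3; path=1>3; order=1,0,3
step 4: discover 4; path=1>3>4; order=1,0,3,4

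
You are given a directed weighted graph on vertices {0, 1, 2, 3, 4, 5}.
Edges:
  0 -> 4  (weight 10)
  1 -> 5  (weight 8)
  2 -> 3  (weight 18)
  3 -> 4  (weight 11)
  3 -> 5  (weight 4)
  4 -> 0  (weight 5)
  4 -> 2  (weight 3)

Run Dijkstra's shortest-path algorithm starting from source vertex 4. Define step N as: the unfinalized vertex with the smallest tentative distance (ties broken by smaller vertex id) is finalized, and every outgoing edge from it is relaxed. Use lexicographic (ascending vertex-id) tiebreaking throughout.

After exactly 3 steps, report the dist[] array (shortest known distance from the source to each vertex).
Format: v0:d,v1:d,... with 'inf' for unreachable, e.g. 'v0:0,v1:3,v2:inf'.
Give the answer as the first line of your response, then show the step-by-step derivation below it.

v0:5,v1:inf,v2:3,v3:21,v4:0,v5:inf

step 1: dist = v0:5,v1:inf,v2:3,v3:inf,v4:0,v5:inf
step 2: dist = v0:5,v1:inf,v2:3,v3:21,v4:0,v5:inf
step 3: dist = v0:5,v1:inf,v2:3,v3:21,v4:0,v5:inf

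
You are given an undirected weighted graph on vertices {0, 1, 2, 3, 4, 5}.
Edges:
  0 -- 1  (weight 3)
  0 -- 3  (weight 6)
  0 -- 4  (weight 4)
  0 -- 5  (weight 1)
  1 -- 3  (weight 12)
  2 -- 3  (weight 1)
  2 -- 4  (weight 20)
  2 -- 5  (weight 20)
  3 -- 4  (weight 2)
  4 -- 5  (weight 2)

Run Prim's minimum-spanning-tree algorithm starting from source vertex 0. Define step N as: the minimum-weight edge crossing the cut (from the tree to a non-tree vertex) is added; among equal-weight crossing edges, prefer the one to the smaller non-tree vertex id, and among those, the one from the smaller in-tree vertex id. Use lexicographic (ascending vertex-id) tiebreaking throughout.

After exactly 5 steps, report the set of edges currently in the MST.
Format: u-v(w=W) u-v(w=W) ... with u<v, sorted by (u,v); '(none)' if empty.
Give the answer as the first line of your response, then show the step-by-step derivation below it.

0-1(w=3) 0-5(w=1) 2-3(w=1) 3-4(w=2) 4-5(w=2)

step 1: add edge 0-5 (w=1); MST = {0-5(w=1)}
step 2: add edge 4-5 (w=2); MST = {0-5(w=1) 4-5(w=2)}
step 3: add edge 3-4 (w=2); MST = {0-5(w=1) 3-4(w=2) 4-5(w=2)}
step 4: add edge 2-3 (w=1); MST = {0-5(w=1) 2-3(w=1) 3-4(w=2) 4-5(w=2)}
step 5: add edge 0-1 (w=3); MST = {0-1(w=3) 0-5(w=1) 2-3(w=1) 3-4(w=2) 4-5(w=2)}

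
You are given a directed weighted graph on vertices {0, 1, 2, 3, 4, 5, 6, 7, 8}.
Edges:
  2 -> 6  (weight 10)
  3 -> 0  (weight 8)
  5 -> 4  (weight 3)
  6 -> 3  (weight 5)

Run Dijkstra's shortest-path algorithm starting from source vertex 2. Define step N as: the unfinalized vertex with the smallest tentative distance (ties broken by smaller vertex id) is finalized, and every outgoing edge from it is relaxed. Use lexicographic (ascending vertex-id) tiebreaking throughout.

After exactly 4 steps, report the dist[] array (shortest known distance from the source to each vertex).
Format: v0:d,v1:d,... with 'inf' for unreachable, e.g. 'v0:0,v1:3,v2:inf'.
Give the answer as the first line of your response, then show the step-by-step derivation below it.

v0:23,v1:inf,v2:0,v3:15,v4:inf,v5:inf,v6:10,v7:inf,v8:inf

step 1: dist = v0:inf,v1:inf,v2:0,v3:inf,v4:inf,v5:inf,v6:10,v7:inf,v8:inf
step 2: dist = v0:inf,v1:inf,v2:0,v3:15,v4:inf,v5:inf,v6:10,v7:inf,v8:inf
step 3: dist = v0:23,v1:inf,v2:0,v3:15,v4:inf,v5:inf,v6:10,v7:inf,v8:inf
step 4: dist = v0:23,v1:inf,v2:0,v3:15,v4:inf,v5:inf,v6:10,v7:inf,v8:inf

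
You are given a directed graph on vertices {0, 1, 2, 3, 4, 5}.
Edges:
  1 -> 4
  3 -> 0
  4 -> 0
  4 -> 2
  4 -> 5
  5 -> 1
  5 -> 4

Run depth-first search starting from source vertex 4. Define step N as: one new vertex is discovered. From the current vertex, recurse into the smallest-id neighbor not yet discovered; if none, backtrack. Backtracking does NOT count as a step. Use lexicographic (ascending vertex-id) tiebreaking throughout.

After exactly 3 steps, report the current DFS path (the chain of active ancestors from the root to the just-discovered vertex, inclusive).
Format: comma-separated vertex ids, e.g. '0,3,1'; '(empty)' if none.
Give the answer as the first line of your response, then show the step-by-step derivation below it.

4,2

step 1: discover 4; path=4; order=4
step 2: discover 0; path=4>0; order=4,0
step 3: discover 2; path=4>2; order=4,0,2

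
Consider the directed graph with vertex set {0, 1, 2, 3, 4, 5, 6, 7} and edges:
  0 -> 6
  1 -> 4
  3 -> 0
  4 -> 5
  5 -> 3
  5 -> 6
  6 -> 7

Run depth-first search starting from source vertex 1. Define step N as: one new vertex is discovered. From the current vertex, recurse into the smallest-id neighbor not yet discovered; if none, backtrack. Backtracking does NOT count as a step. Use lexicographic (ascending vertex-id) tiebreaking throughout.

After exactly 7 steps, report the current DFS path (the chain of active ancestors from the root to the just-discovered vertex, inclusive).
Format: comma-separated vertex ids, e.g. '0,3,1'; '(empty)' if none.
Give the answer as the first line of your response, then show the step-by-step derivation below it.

1,4,5,3,0,6,7

step 1: discover 1; path=1; order=1
step 2: discover 4; path=1>4; order=1,4
step 3: discover 5; path=1>4>5; order=1,4,5
step 4: discover 3; path=1>4>5>3; order=1,4,5,3
step 5: discover 0; path=1>4>5>3>0; order=1,4,5,3,0
step 6: discover 6; path=1>4>5>3>0>6; order=1,4,5,3,0,6
step 7: discover 7; path=1>4>5>3>0>6>7; order=1,4,5,3,0,6,7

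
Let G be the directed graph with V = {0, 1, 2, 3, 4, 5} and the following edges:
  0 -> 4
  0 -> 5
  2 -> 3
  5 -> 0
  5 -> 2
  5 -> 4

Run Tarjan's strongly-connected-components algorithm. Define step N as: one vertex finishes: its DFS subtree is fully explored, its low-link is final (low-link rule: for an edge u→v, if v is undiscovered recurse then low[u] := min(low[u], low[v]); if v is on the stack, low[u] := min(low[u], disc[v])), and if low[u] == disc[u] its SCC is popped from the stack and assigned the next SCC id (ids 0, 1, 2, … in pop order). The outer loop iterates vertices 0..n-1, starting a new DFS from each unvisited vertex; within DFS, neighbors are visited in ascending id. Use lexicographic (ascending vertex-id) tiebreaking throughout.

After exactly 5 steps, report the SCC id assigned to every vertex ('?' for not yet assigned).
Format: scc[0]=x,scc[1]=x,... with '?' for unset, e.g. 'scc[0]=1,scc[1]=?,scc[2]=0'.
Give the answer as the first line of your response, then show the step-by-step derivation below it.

scc[0]=3,scc[1]=?,scc[2]=2,scc[3]=1,scc[4]=0,scc[5]=3

step 1: low=(low[0]=0,low[1]=?,low[2]=?,low[3]=?,low[4]=1,low[5]=?); scc=(scc[0]=?,scc[1]=?,scc[2]=?,scc[3]=?,scc[4]=0,scc[5]=?)
step 2: low=(low[0]=0,low[1]=?,low[2]=3,low[3]=4,low[4]=1,low[5]=0); scc=(scc[0]=?,scc[1]=?,scc[2]=?,scc[3]=1,scc[4]=0,scc[5]=?)
step 3: low=(low[0]=0,low[1]=?,low[2]=3,low[3]=4,low[4]=1,low[5]=0); scc=(scc[0]=?,scc[1]=?,scc[2]=2,scc[3]=1,scc[4]=0,scc[5]=?)
step 4: low=(low[0]=0,low[1]=?,low[2]=3,low[3]=4,low[4]=1,low[5]=0); scc=(scc[0]=?,scc[1]=?,scc[2]=2,scc[3]=1,scc[4]=0,scc[5]=?)
step 5: low=(low[0]=0,low[1]=?,low[2]=3,low[3]=4,low[4]=1,low[5]=0); scc=(scc[0]=3,scc[1]=?,scc[2]=2,scc[3]=1,scc[4]=0,scc[5]=3)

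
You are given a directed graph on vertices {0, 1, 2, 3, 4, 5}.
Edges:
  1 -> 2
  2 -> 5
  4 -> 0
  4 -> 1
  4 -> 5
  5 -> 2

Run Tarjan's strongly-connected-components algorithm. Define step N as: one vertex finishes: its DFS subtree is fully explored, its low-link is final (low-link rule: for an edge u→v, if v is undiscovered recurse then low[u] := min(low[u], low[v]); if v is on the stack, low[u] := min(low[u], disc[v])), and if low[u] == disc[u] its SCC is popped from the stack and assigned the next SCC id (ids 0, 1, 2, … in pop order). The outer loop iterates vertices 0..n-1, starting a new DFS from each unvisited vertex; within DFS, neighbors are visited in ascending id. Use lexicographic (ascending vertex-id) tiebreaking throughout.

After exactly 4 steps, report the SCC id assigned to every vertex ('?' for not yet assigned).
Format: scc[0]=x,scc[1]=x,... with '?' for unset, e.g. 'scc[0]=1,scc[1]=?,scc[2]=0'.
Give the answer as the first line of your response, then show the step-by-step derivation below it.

scc[0]=0,scc[1]=2,scc[2]=1,scc[3]=?,scc[4]=?,scc[5]=1

step 1: low=(low[0]=0,low[1]=?,low[2]=?,low[3]=?,low[4]=?,low[5]=?); scc=(scc[0]=0,scc[1]=?,scc[2]=?,scc[3]=?,scc[4]=?,scc[5]=?)
step 2: low=(low[0]=0,low[1]=1,low[2]=2,low[3]=?,low[4]=?,low[5]=2); scc=(scc[0]=0,scc[1]=?,scc[2]=?,scc[3]=?,scc[4]=?,scc[5]=?)
step 3: low=(low[0]=0,low[1]=1,low[2]=2,low[3]=?,low[4]=?,low[5]=2); scc=(scc[0]=0,scc[1]=?,scc[2]=1,scc[3]=?,scc[4]=?,scc[5]=1)
step 4: low=(low[0]=0,low[1]=1,low[2]=2,low[3]=?,low[4]=?,low[5]=2); scc=(scc[0]=0,scc[1]=2,scc[2]=1,scc[3]=?,scc[4]=?,scc[5]=1)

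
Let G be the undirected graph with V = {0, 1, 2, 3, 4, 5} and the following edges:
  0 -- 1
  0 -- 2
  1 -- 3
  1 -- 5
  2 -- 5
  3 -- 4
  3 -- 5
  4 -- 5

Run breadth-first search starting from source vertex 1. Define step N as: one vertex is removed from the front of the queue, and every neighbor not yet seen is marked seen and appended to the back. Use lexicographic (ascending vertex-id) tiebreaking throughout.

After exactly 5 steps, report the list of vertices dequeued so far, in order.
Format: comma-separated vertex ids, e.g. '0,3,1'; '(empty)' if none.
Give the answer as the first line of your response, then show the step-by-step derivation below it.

1,0,3,5,2

step 1: dequeue 1; queue=[0,3,5]; order=1
step 2: dequeue 0; queue=[3,5,2]; order=1,0
step 3: dequeue 3; queue=[5,2,4]; order=1,0,3
step 4: dequeue 5; queue=[2,4]; order=1,0,3,5
step 5: dequeue 2; queue=[4]; order=1,0,3,5,2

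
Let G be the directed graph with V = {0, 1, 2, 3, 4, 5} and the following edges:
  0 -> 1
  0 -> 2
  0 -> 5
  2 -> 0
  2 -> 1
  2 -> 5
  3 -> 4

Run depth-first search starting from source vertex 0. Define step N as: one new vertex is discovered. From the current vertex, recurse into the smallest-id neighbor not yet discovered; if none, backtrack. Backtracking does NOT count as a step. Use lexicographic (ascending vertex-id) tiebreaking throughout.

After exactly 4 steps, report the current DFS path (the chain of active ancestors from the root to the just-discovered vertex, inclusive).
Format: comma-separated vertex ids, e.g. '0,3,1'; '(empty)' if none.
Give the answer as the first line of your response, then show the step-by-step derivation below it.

0,2,5

step 1: discover 0; path=0; order=0
step 2: discover 1; path=0>1; order=0,1
step 3: discover 2; path=0>2; order=0,1,2
step 4: discover 5; path=0>2>5; order=0,1,2,5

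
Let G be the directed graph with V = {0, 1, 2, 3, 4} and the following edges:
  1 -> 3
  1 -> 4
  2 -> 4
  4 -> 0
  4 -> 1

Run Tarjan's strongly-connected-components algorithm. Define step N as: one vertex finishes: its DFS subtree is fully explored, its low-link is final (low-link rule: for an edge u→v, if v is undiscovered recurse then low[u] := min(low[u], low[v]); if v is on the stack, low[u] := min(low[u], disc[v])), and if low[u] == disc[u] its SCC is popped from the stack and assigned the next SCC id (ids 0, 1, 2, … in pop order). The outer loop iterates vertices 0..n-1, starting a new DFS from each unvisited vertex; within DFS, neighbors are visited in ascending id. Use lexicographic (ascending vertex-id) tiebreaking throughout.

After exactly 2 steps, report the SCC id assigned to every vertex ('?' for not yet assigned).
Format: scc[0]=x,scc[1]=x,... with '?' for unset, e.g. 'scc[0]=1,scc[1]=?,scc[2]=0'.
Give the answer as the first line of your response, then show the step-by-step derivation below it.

scc[0]=0,scc[1]=?,scc[2]=?,scc[3]=1,scc[4]=?

step 1: low=(low[0]=0,low[1]=?,low[2]=?,low[3]=?,low[4]=?); scc=(scc[0]=0,scc[1]=?,scc[2]=?,scc[3]=?,scc[4]=?)
step 2: low=(low[0]=0,low[1]=1,low[2]=?,low[3]=2,low[4]=?); scc=(scc[0]=0,scc[1]=?,scc[2]=?,scc[3]=1,scc[4]=?)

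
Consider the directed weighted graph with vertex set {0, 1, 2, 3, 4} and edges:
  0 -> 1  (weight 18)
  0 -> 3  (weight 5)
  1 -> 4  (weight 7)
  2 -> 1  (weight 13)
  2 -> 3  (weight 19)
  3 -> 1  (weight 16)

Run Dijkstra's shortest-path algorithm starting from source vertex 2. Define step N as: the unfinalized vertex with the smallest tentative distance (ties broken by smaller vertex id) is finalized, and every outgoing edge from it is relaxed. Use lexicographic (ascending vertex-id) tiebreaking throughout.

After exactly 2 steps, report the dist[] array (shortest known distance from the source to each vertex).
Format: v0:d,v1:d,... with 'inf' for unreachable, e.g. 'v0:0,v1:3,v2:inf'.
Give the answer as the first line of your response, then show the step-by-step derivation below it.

v0:inf,v1:13,v2:0,v3:19,v4:20

step 1: dist = v0:inf,v1:13,v2:0,v3:19,v4:inf
step 2: dist = v0:inf,v1:13,v2:0,v3:19,v4:20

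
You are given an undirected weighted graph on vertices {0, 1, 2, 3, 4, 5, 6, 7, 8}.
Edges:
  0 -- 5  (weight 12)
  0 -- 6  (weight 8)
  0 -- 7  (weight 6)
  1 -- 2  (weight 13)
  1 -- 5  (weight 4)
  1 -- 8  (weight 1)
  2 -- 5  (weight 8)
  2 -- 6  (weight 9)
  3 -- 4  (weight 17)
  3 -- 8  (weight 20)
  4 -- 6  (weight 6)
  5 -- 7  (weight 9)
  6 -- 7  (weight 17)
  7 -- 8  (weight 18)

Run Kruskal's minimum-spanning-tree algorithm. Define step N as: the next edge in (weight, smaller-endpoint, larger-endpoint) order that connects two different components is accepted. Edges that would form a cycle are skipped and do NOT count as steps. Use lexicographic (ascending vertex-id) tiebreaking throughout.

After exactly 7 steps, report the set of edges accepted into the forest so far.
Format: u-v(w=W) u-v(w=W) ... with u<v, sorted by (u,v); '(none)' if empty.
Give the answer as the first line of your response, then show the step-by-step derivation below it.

0-6(w=8) 0-7(w=6) 1-5(w=4) 1-8(w=1) 2-5(w=8) 2-6(w=9) 4-6(w=6)

step 1: add edge 1-8 (w=1); MST = {1-8(w=1)}
step 2: add edge 1-5 (w=4); MST = {1-5(w=4) 1-8(w=1)}
step 3: add edge 0-7 (w=6); MST = {0-7(w=6) 1-5(w=4) 1-8(w=1)}
step 4: add edge 4-6 (w=6); MST = {0-7(w=6) 1-5(w=4) 1-8(w=1) 4-6(w=6)}
step 5: add edge 0-6 (w=8); MST = {0-6(w=8) 0-7(w=6) 1-5(w=4) 1-8(w=1) 4-6(w=6)}
step 6: add edge 2-5 (w=8); MST = {0-6(w=8) 0-7(w=6) 1-5(w=4) 1-8(w=1) 2-5(w=8) 4-6(w=6)}
step 7: add edge 2-6 (w=9); MST = {0-6(w=8) 0-7(w=6) 1-5(w=4) 1-8(w=1) 2-5(w=8) 2-6(w=9) 4-6(w=6)}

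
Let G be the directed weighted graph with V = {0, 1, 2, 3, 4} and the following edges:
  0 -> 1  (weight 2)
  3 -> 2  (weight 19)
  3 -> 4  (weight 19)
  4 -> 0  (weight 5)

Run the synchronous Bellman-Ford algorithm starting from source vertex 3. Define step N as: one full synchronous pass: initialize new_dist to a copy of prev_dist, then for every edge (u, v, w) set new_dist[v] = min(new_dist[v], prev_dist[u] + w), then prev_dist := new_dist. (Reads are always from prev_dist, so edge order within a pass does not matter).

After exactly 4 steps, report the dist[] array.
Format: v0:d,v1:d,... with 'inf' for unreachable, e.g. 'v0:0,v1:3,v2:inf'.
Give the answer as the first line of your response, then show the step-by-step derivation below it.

v0:24,v1:26,v2:19,v3:0,v4:19

step 1: dist = v0:inf,v1:inf,v2:19,v3:0,v4:19
step 2: dist = v0:24,v1:inf,v2:19,v3:0,v4:19
step 3: dist = v0:24,v1:26,v2:19,v3:0,v4:19
step 4: dist = v0:24,v1:26,v2:19,v3:0,v4:19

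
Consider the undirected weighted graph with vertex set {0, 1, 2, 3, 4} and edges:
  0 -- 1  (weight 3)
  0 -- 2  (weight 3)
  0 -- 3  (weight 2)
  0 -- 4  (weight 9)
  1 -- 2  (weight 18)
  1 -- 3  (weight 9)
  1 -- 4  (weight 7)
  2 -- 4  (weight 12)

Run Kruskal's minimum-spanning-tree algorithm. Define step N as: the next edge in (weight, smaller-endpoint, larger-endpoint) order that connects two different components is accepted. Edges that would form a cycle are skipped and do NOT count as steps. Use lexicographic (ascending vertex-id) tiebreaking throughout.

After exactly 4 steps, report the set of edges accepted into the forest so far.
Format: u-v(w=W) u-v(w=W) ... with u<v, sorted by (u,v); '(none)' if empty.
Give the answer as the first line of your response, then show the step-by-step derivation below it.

0-1(w=3) 0-2(w=3) 0-3(w=2) 1-4(w=7)

step 1: add edge 0-3 (w=2); MST = {0-3(w=2)}
step 2: add edge 0-1 (w=3); MST = {0-1(w=3) 0-3(w=2)}
step 3: add edge 0-2 (w=3); MST = {0-1(w=3) 0-2(w=3) 0-3(w=2)}
step 4: add edge 1-4 (w=7); MST = {0-1(w=3) 0-2(w=3) 0-3(w=2) 1-4(w=7)}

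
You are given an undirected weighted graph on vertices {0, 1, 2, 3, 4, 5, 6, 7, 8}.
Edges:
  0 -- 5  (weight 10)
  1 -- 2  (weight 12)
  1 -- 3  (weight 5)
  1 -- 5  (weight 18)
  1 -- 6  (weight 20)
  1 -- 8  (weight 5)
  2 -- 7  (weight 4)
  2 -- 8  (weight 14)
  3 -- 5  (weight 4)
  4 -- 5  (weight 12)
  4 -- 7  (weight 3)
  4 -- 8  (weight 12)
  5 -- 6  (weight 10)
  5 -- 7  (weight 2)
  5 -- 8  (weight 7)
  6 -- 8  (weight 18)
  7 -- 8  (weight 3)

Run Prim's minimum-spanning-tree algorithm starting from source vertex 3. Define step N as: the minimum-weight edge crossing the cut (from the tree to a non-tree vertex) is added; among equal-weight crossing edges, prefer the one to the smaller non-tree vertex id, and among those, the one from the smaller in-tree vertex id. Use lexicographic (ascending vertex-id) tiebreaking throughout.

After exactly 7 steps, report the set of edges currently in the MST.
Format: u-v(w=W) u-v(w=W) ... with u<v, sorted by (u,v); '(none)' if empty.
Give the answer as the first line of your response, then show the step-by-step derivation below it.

0-5(w=10) 1-3(w=5) 2-7(w=4) 3-5(w=4) 4-7(w=3) 5-7(w=2) 7-8(w=3)

step 1: add edge 3-5 (w=4); MST = {3-5(w=4)}
step 2: add edge 5-7 (w=2); MST = {3-5(w=4) 5-7(w=2)}
step 3: add edge 4-7 (w=3); MST = {3-5(w=4) 4-7(w=3) 5-7(w=2)}
step 4: add edge 7-8 (w=3); MST = {3-5(w=4) 4-7(w=3) 5-7(w=2) 7-8(w=3)}
step 5: add edge 2-7 (w=4); MST = {2-7(w=4) 3-5(w=4) 4-7(w=3) 5-7(w=2) 7-8(w=3)}
step 6: add edge 1-3 (w=5); MST = {1-3(w=5) 2-7(w=4) 3-5(w=4) 4-7(w=3) 5-7(w=2) 7-8(w=3)}
step 7: add edge 0-5 (w=10); MST = {0-5(w=10) 1-3(w=5) 2-7(w=4) 3-5(w=4) 4-7(w=3) 5-7(w=2) 7-8(w=3)}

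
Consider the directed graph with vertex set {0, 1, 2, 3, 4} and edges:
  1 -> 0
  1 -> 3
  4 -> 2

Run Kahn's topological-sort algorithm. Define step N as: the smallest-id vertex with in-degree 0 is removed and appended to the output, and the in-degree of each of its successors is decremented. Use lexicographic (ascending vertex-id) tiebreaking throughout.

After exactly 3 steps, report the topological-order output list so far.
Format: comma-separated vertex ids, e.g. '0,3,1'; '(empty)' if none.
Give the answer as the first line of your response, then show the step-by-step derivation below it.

1,0,3

step 1: output 1; order=[1]; indeg=(0,0,1,0,0)
step 2: output 0; order=[1,0]; indeg=(0,0,1,0,0)
step 3: output 3; order=[1,0,3]; indeg=(0,0,1,0,0)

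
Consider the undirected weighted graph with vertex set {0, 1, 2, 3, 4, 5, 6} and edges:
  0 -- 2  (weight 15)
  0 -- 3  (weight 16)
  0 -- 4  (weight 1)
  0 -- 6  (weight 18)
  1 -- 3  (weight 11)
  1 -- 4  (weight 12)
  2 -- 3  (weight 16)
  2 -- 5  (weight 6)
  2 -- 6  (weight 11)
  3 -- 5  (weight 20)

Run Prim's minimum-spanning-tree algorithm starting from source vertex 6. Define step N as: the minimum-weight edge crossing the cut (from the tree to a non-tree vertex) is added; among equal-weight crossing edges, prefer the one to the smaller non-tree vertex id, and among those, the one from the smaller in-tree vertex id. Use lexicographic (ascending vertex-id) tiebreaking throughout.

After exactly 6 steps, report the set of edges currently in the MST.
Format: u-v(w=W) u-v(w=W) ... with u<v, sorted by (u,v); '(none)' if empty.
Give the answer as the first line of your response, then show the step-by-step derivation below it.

0-2(w=15) 0-4(w=1) 1-3(w=11) 1-4(w=12) 2-5(w=6) 2-6(w=11)

step 1: add edge 2-6 (w=11); MST = {2-6(w=11)}
step 2: add edge 2-5 (w=6); MST = {2-5(w=6) 2-6(w=11)}
step 3: add edge 0-2 (w=15); MST = {0-2(w=15) 2-5(w=6) 2-6(w=11)}
step 4: add edge 0-4 (w=1); MST = {0-2(w=15) 0-4(w=1) 2-5(w=6) 2-6(w=11)}
step 5: add edge 1-4 (w=12); MST = {0-2(w=15) 0-4(w=1) 1-4(w=12) 2-5(w=6) 2-6(w=11)}
step 6: add edge 1-3 (w=11); MST = {0-2(w=15) 0-4(w=1) 1-3(w=11) 1-4(w=12) 2-5(w=6) 2-6(w=11)}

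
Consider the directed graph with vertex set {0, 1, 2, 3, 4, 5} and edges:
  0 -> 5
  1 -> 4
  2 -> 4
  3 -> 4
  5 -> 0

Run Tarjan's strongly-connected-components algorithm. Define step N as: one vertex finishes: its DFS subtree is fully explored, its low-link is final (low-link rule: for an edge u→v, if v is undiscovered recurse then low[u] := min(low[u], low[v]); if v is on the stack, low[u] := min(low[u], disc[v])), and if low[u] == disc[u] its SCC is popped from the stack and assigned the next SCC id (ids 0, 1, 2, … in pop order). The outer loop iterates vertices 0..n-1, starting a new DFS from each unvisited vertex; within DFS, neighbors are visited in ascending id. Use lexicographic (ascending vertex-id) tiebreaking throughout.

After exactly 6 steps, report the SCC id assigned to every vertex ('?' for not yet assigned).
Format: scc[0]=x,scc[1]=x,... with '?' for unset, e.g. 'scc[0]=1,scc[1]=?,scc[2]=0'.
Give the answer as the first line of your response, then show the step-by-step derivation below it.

scc[0]=0,scc[1]=2,scc[2]=3,scc[3]=4,scc[4]=1,scc[5]=0

step 1: low=(low[0]=0,low[1]=?,low[2]=?,low[3]=?,low[4]=?,low[5]=0); scc=(scc[0]=?,scc[1]=?,scc[2]=?,scc[3]=?,scc[4]=?,scc[5]=?)
step 2: low=(low[0]=0,low[1]=?,low[2]=?,low[3]=?,low[4]=?,low[5]=0); scc=(scc[0]=0,scc[1]=?,scc[2]=?,scc[3]=?,scc[4]=?,scc[5]=0)
step 3: low=(low[0]=0,low[1]=2,low[2]=?,low[3]=?,low[4]=3,low[5]=0); scc=(scc[0]=0,scc[1]=?,scc[2]=?,scc[3]=?,scc[4]=1,scc[5]=0)
step 4: low=(low[0]=0,low[1]=2,low[2]=?,low[3]=?,low[4]=3,low[5]=0); scc=(scc[0]=0,scc[1]=2,scc[2]=?,scc[3]=?,scc[4]=1,scc[5]=0)
step 5: low=(low[0]=0,low[1]=2,low[2]=4,low[3]=?,low[4]=3,low[5]=0); scc=(scc[0]=0,scc[1]=2,scc[2]=3,scc[3]=?,scc[4]=1,scc[5]=0)
step 6: low=(low[0]=0,low[1]=2,low[2]=4,low[3]=5,low[4]=3,low[5]=0); scc=(scc[0]=0,scc[1]=2,scc[2]=3,scc[3]=4,scc[4]=1,scc[5]=0)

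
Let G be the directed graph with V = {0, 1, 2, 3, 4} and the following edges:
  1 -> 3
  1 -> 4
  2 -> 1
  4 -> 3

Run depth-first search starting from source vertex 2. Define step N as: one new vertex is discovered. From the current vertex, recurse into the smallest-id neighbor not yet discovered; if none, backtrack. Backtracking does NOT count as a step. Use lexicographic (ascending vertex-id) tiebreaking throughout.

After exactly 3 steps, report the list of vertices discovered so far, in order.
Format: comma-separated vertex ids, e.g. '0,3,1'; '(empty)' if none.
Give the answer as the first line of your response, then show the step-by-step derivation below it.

2,1,3

step 1: discover 2; path=2; order=2
step 2: discover 1; path=2>1; order=2,1
step 3: discover 3; path=2>1>3; order=2,1,3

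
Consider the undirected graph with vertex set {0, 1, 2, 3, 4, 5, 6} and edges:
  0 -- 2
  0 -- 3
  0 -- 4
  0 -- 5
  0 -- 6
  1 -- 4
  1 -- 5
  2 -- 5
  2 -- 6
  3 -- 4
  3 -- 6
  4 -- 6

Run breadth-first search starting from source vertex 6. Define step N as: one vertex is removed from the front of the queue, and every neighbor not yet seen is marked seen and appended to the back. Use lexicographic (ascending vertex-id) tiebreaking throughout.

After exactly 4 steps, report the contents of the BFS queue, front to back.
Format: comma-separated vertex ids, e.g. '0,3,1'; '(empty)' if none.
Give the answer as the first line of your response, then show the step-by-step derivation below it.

4,5

step 1: dequeue 6; queue=[0,2,3,4]; order=6
step 2: dequeue 0; queue=[2,3,4,5]; order=6,0
step 3: dequeue 2; queue=[3,4,5]; order=6,0,2
step 4: dequeue 3; queue=[4,5]; order=6,0,2,3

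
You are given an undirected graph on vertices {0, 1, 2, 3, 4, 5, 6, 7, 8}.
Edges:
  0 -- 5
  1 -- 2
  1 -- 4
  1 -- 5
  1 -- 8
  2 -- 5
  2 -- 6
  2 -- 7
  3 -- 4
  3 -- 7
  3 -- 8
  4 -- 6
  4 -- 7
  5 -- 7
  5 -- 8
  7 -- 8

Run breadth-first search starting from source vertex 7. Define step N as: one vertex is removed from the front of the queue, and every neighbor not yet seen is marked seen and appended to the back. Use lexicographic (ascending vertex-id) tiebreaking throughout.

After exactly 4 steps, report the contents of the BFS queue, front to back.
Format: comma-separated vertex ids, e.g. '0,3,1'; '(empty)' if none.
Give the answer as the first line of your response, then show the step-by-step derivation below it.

5,8,1,6

step 1: dequeue 7; queue=[2,3,4,5,8]; order=7
step 2: dequeue 2; queue=[3,4,5,8,1,6]; order=7,2
step 3: dequeue 3; queue=[4,5,8,1,6]; order=7,2,3
step 4: dequeue 4; queue=[5,8,1,6]; order=7,2,3,4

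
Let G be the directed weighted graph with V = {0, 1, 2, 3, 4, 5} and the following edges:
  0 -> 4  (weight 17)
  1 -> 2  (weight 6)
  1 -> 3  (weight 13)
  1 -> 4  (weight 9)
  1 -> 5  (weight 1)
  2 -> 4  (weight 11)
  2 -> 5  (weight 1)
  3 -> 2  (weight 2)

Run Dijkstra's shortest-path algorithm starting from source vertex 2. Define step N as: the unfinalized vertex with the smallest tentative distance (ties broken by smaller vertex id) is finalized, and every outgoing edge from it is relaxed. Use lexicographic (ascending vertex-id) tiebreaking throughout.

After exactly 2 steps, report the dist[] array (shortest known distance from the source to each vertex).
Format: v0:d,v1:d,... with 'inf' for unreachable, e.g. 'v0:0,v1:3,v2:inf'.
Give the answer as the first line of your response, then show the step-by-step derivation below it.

v0:inf,v1:inf,v2:0,v3:inf,v4:11,v5:1

step 1: dist = v0:inf,v1:inf,v2:0,v3:inf,v4:11,v5:1
step 2: dist = v0:inf,v1:inf,v2:0,v3:inf,v4:11,v5:1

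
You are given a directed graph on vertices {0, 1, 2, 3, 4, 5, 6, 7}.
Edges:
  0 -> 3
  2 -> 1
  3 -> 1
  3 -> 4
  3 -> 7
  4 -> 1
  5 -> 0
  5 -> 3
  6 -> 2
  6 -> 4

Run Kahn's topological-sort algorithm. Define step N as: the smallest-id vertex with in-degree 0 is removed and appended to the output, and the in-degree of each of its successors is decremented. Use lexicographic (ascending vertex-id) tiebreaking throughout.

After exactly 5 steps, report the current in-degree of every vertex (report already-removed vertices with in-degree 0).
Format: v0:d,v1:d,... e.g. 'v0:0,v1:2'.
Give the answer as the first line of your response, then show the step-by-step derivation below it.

v0:0,v1:1,v2:0,v3:0,v4:0,v5:0,v6:0,v7:0

step 1: output 5; order=[5]; indeg=(0,3,1,1,2,0,0,1)
step 2: output 0; order=[5,0]; indeg=(0,3,1,0,2,0,0,1)
step 3: output 3; order=[5,0,3]; indeg=(0,2,1,0,1,0,0,0)
step 4: output 6; order=[5,0,3,6]; indeg=(0,2,0,0,0,0,0,0)
step 5: output 2; order=[5,0,3,6,2]; indeg=(0,1,0,0,0,0,0,0)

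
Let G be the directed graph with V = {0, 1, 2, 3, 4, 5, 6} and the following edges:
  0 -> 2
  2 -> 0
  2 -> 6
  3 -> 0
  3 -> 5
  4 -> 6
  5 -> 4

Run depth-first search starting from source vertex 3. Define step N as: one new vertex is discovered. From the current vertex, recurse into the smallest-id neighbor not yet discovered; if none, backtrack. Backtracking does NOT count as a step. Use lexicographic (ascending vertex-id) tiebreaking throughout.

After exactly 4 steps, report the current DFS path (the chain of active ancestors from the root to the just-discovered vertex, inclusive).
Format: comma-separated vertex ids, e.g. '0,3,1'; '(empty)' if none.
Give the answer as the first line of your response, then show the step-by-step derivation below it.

3,0,2,6

step 1: discover 3; path=3; order=3
step 2: discover 0; path=3>0; order=3,0
step 3: discover 2; path=3>0>2; order=3,0,2
step 4: discover 6; path=3>0>2>6; order=3,0,2,6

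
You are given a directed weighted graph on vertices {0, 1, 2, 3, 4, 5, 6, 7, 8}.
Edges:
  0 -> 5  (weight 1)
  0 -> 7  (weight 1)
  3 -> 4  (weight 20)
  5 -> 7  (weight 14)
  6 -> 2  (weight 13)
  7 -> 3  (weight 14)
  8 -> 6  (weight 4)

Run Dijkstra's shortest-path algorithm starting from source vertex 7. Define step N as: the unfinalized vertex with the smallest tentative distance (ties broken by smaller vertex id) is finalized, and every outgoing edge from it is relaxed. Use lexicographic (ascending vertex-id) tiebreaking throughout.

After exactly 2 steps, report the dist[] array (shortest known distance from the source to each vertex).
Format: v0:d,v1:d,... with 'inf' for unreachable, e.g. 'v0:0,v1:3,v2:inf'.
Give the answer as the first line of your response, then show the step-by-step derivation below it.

v0:inf,v1:inf,v2:inf,v3:14,v4:34,v5:inf,v6:inf,v7:0,v8:inf

step 1: dist = v0:inf,v1:inf,v2:inf,v3:14,v4:inf,v5:inf,v6:inf,v7:0,v8:inf
step 2: dist = v0:inf,v1:inf,v2:inf,v3:14,v4:34,v5:inf,v6:inf,v7:0,v8:inf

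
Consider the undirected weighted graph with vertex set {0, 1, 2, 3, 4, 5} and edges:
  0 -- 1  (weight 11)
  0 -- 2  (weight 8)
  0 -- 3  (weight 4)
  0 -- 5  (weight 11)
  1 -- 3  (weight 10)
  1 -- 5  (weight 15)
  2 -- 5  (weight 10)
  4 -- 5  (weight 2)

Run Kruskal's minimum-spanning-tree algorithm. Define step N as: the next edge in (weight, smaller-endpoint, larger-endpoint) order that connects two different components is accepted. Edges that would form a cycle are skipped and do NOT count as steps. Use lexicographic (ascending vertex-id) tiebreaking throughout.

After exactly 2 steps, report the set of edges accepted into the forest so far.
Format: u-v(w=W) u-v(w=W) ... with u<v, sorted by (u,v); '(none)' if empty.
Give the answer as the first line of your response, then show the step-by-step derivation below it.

0-3(w=4) 4-5(w=2)

step 1: add edge 4-5 (w=2); MST = {4-5(w=2)}
step 2: add edge 0-3 (w=4); MST = {0-3(w=4) 4-5(w=2)}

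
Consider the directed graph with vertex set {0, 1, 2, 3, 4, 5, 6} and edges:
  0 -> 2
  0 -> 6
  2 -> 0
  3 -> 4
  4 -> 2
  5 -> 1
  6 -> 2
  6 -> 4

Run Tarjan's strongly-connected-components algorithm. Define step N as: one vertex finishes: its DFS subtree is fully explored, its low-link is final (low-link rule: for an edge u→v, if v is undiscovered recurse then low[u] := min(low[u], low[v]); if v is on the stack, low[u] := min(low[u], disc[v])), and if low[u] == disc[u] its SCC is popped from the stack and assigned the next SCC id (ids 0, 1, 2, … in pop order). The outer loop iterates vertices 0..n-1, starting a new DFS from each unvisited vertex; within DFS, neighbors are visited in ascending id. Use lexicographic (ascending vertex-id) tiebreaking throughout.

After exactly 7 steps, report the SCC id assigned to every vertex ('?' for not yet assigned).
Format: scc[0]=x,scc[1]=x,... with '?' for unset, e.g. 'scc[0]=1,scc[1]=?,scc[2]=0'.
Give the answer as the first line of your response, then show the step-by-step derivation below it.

scc[0]=0,scc[1]=1,scc[2]=0,scc[3]=2,scc[4]=0,scc[5]=3,scc[6]=0

step 1: low=(low[0]=0,low[1]=?,low[2]=0,low[3]=?,low[4]=?,low[5]=?,low[6]=?); scc=(scc[0]=?,scc[1]=?,scc[2]=?,scc[3]=?,scc[4]=?,scc[5]=?,scc[6]=?)
step 2: low=(low[0]=0,low[1]=?,low[2]=0,low[3]=?,low[4]=1,low[5]=?,low[6]=1); scc=(scc[0]=?,scc[1]=?,scc[2]=?,scc[3]=?,scc[4]=?,scc[5]=?,scc[6]=?)
step 3: low=(low[0]=0,low[1]=?,low[2]=0,low[3]=?,low[4]=1,low[5]=?,low[6]=1); scc=(scc[0]=?,scc[1]=?,scc[2]=?,scc[3]=?,scc[4]=?,scc[5]=?,scc[6]=?)
step 4: low=(low[0]=0,low[1]=?,low[2]=0,low[3]=?,low[4]=1,low[5]=?,low[6]=1); scc=(scc[0]=0,scc[1]=?,scc[2]=0,scc[3]=?,scc[4]=0,scc[5]=?,scc[6]=0)
step 5: low=(low[0]=0,low[1]=4,low[2]=0,low[3]=?,low[4]=1,low[5]=?,low[6]=1); scc=(scc[0]=0,scc[1]=1,scc[2]=0,scc[3]=?,scc[4]=0,scc[5]=?,scc[6]=0)
step 6: low=(low[0]=0,low[1]=4,low[2]=0,low[3]=5,low[4]=1,low[5]=?,low[6]=1); scc=(scc[0]=0,scc[1]=1,scc[2]=0,scc[3]=2,scc[4]=0,scc[5]=?,scc[6]=0)
step 7: low=(low[0]=0,low[1]=4,low[2]=0,low[3]=5,low[4]=1,low[5]=6,low[6]=1); scc=(scc[0]=0,scc[1]=1,scc[2]=0,scc[3]=2,scc[4]=0,scc[5]=3,scc[6]=0)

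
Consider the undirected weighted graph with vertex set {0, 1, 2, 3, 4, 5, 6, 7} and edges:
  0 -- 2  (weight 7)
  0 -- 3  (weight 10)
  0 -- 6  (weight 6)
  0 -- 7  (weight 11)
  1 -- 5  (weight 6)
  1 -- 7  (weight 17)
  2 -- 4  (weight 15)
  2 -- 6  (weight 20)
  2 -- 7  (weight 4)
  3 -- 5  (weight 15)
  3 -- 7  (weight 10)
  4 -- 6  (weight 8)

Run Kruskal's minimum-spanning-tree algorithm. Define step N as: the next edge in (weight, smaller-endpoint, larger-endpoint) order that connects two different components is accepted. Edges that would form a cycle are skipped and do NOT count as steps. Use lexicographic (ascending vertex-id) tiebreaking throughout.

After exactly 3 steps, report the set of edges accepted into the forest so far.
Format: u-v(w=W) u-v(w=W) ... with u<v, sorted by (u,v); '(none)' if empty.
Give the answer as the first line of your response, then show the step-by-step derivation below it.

0-6(w=6) 1-5(w=6) 2-7(w=4)

step 1: add edge 2-7 (w=4); MST = {2-7(w=4)}
step 2: add edge 0-6 (w=6); MST = {0-6(w=6) 2-7(w=4)}
step 3: add edge 1-5 (w=6); MST = {0-6(w=6) 1-5(w=6) 2-7(w=4)}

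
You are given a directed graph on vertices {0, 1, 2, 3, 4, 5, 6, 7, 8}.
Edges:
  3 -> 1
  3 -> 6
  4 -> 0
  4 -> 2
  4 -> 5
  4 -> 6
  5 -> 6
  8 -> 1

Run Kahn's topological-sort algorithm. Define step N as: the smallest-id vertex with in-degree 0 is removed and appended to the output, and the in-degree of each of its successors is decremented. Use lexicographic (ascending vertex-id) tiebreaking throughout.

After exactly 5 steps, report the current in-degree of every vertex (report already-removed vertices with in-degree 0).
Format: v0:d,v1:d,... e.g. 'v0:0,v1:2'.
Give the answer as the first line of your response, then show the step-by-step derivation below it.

v0:0,v1:1,v2:0,v3:0,v4:0,v5:0,v6:0,v7:0,v8:0

step 1: output 3; order=[3]; indeg=(1,1,1,0,0,1,2,0,0)
step 2: output 4; order=[3,4]; indeg=(0,1,0,0,0,0,1,0,0)
step 3: output 0; order=[3,4,0]; indeg=(0,1,0,0,0,0,1,0,0)
step 4: output 2; order=[3,4,0,2]; indeg=(0,1,0,0,0,0,1,0,0)
step 5: output 5; order=[3,4,0,2,5]; indeg=(0,1,0,0,0,0,0,0,0)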